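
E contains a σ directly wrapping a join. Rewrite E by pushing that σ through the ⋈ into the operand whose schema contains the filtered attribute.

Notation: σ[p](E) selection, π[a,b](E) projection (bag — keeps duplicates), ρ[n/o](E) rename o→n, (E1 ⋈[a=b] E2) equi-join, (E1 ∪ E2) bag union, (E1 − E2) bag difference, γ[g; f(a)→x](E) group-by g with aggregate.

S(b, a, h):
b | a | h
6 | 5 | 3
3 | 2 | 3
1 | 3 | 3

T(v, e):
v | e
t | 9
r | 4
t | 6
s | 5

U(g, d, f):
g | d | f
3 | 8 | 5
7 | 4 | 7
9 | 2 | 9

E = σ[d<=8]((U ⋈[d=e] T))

σ filters on d, owned by the left side.
E' = (σ[d<=8](U) ⋈[d=e] T)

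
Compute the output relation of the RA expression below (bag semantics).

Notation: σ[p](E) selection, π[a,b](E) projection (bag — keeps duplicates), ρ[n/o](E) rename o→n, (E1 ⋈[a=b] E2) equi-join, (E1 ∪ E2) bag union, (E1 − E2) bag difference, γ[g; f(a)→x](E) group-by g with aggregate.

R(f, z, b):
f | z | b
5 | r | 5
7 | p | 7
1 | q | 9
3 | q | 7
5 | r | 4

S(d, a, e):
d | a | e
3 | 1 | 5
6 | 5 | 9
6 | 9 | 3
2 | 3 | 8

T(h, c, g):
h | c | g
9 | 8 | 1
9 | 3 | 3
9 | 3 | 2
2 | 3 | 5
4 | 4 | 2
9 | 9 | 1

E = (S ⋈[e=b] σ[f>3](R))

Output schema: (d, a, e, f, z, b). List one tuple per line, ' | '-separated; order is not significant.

Row counts bottom-up:
  S → 4
  R → 5
  σ[f>3](R) → 3
  (S ⋈[e=b] σ[f>3](R)) → 1

== RESULT ==
d | a | e | f | z | b
3 | 1 | 5 | 5 | r | 5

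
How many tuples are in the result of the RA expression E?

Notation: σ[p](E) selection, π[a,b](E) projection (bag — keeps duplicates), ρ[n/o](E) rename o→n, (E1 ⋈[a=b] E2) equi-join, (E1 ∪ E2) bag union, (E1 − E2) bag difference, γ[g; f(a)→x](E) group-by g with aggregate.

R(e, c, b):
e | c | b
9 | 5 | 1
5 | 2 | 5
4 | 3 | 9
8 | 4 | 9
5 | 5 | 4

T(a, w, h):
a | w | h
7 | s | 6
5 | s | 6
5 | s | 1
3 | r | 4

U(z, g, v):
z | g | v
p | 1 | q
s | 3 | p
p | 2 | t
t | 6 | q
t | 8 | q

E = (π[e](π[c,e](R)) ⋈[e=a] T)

Row counts bottom-up:
  R → 5
  π[c,e](R) → 5
  π[e](π[c,e](R)) → 5
  T → 4
  (π[e](π[c,e](R)) ⋈[e=a] T) → 4

|E| = 4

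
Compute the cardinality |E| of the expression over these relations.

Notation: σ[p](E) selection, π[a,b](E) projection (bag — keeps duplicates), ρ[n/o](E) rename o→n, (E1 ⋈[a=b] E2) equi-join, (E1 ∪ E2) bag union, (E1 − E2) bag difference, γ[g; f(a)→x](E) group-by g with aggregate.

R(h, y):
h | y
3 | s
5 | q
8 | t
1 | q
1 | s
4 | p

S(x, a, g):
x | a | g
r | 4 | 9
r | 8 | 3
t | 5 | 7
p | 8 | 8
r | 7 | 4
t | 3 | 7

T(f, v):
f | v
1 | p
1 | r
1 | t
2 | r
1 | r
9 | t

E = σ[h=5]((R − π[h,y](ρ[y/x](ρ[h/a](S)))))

Row counts bottom-up:
  R → 6
  S → 6
  ρ[h/a](S) → 6
  ρ[y/x](ρ[h/a](S)) → 6
  π[h,y](ρ[y/x](ρ[h/a](S))) → 6
  (R − π[h,y](ρ[y/x](ρ[h/a](S)))) → 6
  σ[h=5]((R − π[h,y](ρ[y/x](ρ[h/a](S))))) → 1

|E| = 1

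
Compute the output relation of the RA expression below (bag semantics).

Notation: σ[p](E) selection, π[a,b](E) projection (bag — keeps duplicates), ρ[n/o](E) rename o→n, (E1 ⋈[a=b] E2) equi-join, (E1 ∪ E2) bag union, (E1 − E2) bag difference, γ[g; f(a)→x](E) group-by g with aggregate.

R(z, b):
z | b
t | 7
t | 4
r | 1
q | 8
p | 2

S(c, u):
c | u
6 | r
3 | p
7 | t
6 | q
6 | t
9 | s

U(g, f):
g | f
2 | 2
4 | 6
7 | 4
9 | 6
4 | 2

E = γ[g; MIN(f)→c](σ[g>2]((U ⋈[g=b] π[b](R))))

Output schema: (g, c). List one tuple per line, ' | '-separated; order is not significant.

Stepwise |·|:
  U → 5
  R → 5
  π[b](R) → 5
  (U ⋈[g=b] π[b](R)) → 4
  σ[g>2]((U ⋈[g=b] π[b](R))) → 3
  γ[g; MIN(f)→c](σ[g>2]((U ⋈[g=b] π[b](R)))) → 2

== RESULT ==
g | c
4 | 2
7 | 4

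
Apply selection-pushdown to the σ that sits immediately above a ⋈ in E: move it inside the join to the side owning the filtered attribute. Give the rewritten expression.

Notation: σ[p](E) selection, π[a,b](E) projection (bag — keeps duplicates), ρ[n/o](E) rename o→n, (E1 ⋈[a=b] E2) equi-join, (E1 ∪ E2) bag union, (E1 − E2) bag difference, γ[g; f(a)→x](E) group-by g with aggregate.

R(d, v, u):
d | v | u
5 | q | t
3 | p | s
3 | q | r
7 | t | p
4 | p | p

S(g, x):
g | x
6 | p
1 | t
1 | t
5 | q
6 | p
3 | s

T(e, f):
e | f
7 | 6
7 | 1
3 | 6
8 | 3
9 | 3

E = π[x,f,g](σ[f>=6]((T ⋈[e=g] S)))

σ filters on f, owned by the left side.
E' = π[x,f,g]((σ[f>=6](T) ⋈[e=g] S))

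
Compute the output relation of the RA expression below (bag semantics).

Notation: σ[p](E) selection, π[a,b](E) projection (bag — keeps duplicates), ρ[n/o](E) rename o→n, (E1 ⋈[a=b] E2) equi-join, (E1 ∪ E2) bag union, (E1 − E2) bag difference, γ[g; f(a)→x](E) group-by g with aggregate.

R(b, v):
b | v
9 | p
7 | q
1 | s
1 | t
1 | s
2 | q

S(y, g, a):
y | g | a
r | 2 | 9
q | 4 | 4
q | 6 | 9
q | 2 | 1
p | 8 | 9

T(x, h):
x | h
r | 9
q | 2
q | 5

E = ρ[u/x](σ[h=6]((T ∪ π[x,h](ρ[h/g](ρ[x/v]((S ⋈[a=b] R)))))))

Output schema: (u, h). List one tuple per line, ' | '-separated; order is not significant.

Subexpression sizes:
  T → 3
  S → 5
  R → 6
  (S ⋈[a=b] R) → 6
  ρ[x/v]((S ⋈[a=b] R)) → 6
  ρ[h/g](ρ[x/v]((S ⋈[a=b] R))) → 6
  π[x,h](ρ[h/g](ρ[x/v]((S ⋈[a=b] R)))) → 6
  (T ∪ π[x,h](ρ[h/g](ρ[x/v]((S ⋈[a=b] R))))) → 9
  σ[h=6]((T ∪ π[x,h](ρ[h/g](ρ[x/v]((S ⋈[a=b] R)))))) → 1
  ρ[u/x](σ[h=6]((T ∪ π[x,h](ρ[h/g](ρ[x/v]((S ⋈[a=b] R))))))) → 1

== RESULT ==
u | h
p | 6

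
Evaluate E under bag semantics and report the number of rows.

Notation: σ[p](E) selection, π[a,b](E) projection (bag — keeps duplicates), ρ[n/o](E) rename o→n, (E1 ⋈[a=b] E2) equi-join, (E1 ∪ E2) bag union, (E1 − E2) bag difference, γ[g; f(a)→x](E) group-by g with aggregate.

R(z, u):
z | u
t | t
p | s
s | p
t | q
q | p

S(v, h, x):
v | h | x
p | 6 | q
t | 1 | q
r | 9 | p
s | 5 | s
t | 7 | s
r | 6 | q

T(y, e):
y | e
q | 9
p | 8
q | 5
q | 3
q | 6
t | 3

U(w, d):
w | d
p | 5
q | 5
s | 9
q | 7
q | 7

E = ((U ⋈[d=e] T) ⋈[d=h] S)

Stepwise |·|:
  U → 5
  T → 6
  (U ⋈[d=e] T) → 3
  S → 6
  ((U ⋈[d=e] T) ⋈[d=h] S) → 3

|E| = 3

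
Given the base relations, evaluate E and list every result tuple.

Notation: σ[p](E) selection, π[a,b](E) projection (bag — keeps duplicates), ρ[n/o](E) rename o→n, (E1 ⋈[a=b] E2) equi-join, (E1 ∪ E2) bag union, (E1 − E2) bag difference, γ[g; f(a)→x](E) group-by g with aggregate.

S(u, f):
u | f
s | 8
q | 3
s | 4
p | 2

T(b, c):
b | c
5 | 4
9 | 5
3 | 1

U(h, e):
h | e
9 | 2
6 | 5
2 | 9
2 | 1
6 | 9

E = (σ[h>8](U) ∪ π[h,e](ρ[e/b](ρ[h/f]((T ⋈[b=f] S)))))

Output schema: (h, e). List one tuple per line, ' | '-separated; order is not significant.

Stepwise |·|:
  U → 5
  σ[h>8](U) → 1
  T → 3
  S → 4
  (T ⋈[b=f] S) → 1
  ρ[h/f]((T ⋈[b=f] S)) → 1
  ρ[e/b](ρ[h/f]((T ⋈[b=f] S))) → 1
  π[h,e](ρ[e/b](ρ[h/f]((T ⋈[b=f] S)))) → 1
  (σ[h>8](U) ∪ π[h,e](ρ[e/b](ρ[h/f]((T ⋈[b=f] S))))) → 2

== RESULT ==
h | e
3 | 3
9 | 2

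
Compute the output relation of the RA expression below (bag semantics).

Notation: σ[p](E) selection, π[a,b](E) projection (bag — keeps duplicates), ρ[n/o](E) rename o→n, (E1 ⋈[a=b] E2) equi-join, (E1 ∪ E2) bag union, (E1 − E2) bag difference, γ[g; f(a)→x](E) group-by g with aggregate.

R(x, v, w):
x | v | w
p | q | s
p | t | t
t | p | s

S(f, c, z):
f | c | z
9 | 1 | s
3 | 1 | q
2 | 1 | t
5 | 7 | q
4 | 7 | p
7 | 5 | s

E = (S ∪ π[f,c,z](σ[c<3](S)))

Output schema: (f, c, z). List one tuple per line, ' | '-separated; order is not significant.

Per-node cardinality:
  S → 6
  S → 6
  σ[c<3](S) → 3
  π[f,c,z](σ[c<3](S)) → 3
  (S ∪ π[f,c,z](σ[c<3](S))) → 9

== RESULT ==
f | c | z
2 | 1 | t
2 | 1 | t
3 | 1 | q
3 | 1 | q
4 | 7 | p
5 | 7 | q
7 | 5 | s
9 | 1 | s
9 | 1 | s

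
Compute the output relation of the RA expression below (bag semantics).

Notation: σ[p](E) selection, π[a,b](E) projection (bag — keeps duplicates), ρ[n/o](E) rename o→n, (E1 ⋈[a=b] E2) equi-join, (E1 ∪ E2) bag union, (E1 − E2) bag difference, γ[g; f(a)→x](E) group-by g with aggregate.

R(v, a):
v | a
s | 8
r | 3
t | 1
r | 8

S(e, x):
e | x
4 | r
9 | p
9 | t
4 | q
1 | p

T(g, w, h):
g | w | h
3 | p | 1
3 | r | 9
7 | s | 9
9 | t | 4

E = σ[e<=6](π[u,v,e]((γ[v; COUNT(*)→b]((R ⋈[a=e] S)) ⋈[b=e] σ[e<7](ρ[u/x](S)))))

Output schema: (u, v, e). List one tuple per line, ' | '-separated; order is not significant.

Per-node cardinality:
  R → 4
  S → 5
  (R ⋈[a=e] S) → 1
  γ[v; COUNT(*)→b]((R ⋈[a=e] S)) → 1
  S → 5
  ρ[u/x](S) → 5
  σ[e<7](ρ[u/x](S)) → 3
  (γ[v; COUNT(*)→b]((R ⋈[a=e] S)) ⋈[b=e] σ[e<7](ρ[u/x](S))) → 1
  π[u,v,e]((γ[v; COUNT(*)→b]((R ⋈[a=e] S)) ⋈[b=e] σ[e<7](ρ[u/x](S)))) → 1
  σ[e<=6](π[u,v,e]((γ[v; COUNT(*)→b]((R ⋈[a=e] S)) ⋈[b=e] σ[e<7](ρ[u/x](S))))) → 1

== RESULT ==
u | v | e
p | t | 1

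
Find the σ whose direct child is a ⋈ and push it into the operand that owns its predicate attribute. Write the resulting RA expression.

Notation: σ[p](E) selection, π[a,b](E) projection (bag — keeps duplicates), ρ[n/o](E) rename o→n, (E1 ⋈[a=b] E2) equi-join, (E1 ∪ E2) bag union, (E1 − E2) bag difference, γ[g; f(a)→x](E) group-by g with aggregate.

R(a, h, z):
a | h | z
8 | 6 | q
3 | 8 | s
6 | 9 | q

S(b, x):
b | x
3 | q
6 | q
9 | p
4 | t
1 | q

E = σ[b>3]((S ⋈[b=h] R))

σ filters on b, owned by the left side.
E' = (σ[b>3](S) ⋈[b=h] R)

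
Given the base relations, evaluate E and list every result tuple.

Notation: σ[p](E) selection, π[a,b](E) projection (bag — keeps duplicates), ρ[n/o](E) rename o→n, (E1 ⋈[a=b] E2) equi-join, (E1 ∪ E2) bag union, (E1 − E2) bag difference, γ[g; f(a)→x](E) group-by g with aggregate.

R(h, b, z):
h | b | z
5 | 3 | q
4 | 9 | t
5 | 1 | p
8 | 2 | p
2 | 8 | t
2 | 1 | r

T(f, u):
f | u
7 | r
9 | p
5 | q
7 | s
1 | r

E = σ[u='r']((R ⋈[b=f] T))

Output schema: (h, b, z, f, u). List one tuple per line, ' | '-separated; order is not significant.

Stepwise |·|:
  R → 6
  T → 5
  (R ⋈[b=f] T) → 3
  σ[u='r']((R ⋈[b=f] T)) → 2

== RESULT ==
h | b | z | f | u
2 | 1 | r | 1 | r
5 | 1 | p | 1 | r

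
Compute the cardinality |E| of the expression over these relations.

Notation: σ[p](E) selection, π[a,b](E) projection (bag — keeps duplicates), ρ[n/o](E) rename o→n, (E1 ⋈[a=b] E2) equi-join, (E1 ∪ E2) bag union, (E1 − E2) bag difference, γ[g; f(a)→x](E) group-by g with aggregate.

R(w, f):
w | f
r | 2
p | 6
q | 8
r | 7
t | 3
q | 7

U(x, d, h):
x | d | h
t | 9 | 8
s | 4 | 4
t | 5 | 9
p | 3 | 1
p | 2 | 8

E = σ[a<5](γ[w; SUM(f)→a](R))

Per-node cardinality:
  R → 6
  γ[w; SUM(f)→a](R) → 4
  σ[a<5](γ[w; SUM(f)→a](R)) → 1

|E| = 1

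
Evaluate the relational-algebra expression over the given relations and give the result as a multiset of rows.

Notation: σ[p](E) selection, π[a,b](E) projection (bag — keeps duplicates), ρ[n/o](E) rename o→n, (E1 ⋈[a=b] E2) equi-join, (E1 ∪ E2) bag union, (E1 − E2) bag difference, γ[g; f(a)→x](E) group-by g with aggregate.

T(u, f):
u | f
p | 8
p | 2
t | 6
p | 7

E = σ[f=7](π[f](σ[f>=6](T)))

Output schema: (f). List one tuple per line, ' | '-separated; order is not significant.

Subexpression sizes:
  T → 4
  σ[f>=6](T) → 3
  π[f](σ[f>=6](T)) → 3
  σ[f=7](π[f](σ[f>=6](T))) → 1

== RESULT ==
f
7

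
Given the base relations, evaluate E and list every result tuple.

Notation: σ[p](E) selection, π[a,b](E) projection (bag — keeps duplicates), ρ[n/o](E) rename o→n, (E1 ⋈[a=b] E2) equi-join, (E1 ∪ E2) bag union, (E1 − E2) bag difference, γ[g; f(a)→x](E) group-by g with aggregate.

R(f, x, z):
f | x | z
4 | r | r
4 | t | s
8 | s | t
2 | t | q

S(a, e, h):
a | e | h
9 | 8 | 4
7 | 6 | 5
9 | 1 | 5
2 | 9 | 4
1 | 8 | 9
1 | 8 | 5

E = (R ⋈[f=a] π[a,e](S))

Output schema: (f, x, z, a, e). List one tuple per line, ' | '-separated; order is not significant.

Row counts bottom-up:
  R → 4
  S → 6
  π[a,e](S) → 6
  (R ⋈[f=a] π[a,e](S)) → 1

== RESULT ==
f | x | z | a | e
2 | t | q | 2 | 9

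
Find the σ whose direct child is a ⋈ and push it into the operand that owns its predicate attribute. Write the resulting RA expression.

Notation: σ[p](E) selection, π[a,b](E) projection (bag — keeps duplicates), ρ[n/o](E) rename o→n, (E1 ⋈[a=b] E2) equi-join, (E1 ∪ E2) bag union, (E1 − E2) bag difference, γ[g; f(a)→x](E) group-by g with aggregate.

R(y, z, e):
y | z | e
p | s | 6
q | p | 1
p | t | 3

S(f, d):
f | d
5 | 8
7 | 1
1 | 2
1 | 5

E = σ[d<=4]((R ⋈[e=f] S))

σ filters on d, owned by the right side.
E' = (R ⋈[e=f] σ[d<=4](S))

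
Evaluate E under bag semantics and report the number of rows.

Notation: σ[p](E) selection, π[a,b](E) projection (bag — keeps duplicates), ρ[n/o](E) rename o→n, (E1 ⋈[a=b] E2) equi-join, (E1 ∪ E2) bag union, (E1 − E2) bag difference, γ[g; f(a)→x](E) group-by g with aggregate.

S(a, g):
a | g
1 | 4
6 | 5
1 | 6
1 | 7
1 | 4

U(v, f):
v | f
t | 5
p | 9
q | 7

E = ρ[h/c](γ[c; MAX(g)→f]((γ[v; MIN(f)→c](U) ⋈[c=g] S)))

Row counts bottom-up:
  U → 3
  γ[v; MIN(f)→c](U) → 3
  S → 5
  (γ[v; MIN(f)→c](U) ⋈[c=g] S) → 2
  γ[c; MAX(g)→f]((γ[v; MIN(f)→c](U) ⋈[c=g] S)) → 2
  ρ[h/c](γ[c; MAX(g)→f]((γ[v; MIN(f)→c](U) ⋈[c=g] S))) → 2

|E| = 2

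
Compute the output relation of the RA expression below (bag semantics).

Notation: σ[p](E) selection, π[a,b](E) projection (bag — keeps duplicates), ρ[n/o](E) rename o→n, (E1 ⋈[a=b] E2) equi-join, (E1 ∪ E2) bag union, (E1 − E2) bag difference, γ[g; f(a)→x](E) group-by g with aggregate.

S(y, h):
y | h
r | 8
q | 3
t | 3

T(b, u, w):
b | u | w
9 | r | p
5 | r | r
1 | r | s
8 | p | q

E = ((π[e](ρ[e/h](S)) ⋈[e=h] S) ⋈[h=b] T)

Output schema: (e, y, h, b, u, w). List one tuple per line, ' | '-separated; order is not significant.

Per-node cardinality:
  S → 3
  ρ[e/h](S) → 3
  π[e](ρ[e/h](S)) → 3
  S → 3
  (π[e](ρ[e/h](S)) ⋈[e=h] S) → 5
  T → 4
  ((π[e](ρ[e/h](S)) ⋈[e=h] S) ⋈[h=b] T) → 1

== RESULT ==
e | y | h | b | u | w
8 | r | 8 | 8 | p | q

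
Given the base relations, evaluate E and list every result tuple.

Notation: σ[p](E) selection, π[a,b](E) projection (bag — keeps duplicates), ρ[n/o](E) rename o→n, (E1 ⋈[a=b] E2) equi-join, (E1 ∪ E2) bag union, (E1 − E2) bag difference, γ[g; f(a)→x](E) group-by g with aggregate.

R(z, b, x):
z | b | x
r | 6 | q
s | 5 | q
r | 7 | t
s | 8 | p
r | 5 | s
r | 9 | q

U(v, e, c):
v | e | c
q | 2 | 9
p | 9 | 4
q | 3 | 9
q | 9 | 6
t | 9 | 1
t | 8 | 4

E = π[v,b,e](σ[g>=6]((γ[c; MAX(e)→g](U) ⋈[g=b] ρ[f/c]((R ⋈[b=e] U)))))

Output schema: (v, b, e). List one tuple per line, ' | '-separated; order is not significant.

Row counts bottom-up:
  U → 6
  γ[c; MAX(e)→g](U) → 4
  R → 6
  U → 6
  (R ⋈[b=e] U) → 4
  ρ[f/c]((R ⋈[b=e] U)) → 4
  (γ[c; MAX(e)→g](U) ⋈[g=b] ρ[f/c]((R ⋈[b=e] U))) → 9
  σ[g>=6]((γ[c; MAX(e)→g](U) ⋈[g=b] ρ[f/c]((R ⋈[b=e] U)))) → 9
  π[v,b,e](σ[g>=6]((γ[c; MAX(e)→g](U) ⋈[g=b] ρ[f/c]((R ⋈[b=e] U))))) → 9

== RESULT ==
v | b | e
p | 9 | 9
p | 9 | 9
p | 9 | 9
q | 9 | 9
q | 9 | 9
q | 9 | 9
t | 9 | 9
t | 9 | 9
t | 9 | 9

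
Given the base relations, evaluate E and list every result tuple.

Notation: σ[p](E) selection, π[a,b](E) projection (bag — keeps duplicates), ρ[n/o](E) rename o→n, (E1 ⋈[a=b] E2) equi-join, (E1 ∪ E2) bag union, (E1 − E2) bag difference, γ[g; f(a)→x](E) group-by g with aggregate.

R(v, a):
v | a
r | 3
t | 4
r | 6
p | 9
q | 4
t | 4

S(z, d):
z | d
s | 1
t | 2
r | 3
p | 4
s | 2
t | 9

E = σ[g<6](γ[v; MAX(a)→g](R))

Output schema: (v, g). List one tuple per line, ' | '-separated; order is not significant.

Stepwise |·|:
  R → 6
  γ[v; MAX(a)→g](R) → 4
  σ[g<6](γ[v; MAX(a)→g](R)) → 2

== RESULT ==
v | g
q | 4
t | 4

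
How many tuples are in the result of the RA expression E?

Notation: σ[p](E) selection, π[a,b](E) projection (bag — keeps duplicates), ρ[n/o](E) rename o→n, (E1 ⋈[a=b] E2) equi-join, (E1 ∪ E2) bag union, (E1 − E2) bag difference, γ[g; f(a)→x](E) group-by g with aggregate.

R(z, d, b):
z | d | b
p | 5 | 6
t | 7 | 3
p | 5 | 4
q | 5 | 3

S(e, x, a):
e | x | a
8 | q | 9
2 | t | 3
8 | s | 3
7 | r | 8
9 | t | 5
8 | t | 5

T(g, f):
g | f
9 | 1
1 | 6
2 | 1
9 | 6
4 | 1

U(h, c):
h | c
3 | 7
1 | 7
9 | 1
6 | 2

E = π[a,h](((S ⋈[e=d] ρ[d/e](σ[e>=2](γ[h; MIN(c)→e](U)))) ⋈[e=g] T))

Stepwise |·|:
  S → 6
  U → 4
  γ[h; MIN(c)→e](U) → 4
  σ[e>=2](γ[h; MIN(c)→e](U)) → 3
  ρ[d/e](σ[e>=2](γ[h; MIN(c)→e](U))) → 3
  (S ⋈[e=d] ρ[d/e](σ[e>=2](γ[h; MIN(c)→e](U)))) → 3
  T → 5
  ((S ⋈[e=d] ρ[d/e](σ[e>=2](γ[h; MIN(c)→e](U)))) ⋈[e=g] T) → 1
  π[a,h](((S ⋈[e=d] ρ[d/e](σ[e>=2](γ[h; MIN(c)→e](U)))) ⋈[e=g] T)) → 1

|E| = 1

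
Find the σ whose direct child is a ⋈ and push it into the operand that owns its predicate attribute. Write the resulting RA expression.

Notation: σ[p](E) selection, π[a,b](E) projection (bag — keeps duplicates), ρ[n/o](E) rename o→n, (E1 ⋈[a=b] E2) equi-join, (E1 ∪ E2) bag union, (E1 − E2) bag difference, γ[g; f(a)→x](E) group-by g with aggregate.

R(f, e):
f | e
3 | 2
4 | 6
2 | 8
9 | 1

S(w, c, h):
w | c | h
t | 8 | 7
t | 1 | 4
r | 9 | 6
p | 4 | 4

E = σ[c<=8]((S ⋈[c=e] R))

σ filters on c, owned by the left side.
E' = (σ[c<=8](S) ⋈[c=e] R)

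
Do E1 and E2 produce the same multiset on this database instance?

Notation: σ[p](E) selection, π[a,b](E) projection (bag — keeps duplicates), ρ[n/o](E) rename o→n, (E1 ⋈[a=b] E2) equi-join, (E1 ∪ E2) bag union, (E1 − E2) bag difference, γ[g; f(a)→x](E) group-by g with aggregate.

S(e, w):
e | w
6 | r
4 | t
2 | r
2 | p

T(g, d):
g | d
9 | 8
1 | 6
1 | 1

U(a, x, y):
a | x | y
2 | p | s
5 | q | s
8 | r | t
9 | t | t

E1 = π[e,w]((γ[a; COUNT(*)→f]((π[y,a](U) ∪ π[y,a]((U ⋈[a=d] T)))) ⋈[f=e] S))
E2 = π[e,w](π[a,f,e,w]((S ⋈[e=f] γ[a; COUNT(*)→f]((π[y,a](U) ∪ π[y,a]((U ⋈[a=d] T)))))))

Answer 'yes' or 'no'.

E1 row counts bottom-up:
  U → 4
  π[y,a](U) → 4
  U → 4
  T → 3
  (U ⋈[a=d] T) → 1
  π[y,a]((U ⋈[a=d] T)) → 1
  (π[y,a](U) ∪ π[y,a]((U ⋈[a=d] T))) → 5
  γ[a; COUNT(*)→f]((π[y,a](U) ∪ π[y,a]((U ⋈[a=d] T)))) → 4
  S → 4
  (γ[a; COUNT(*)→f]((π[y,a](U) ∪ π[y,a]((U ⋈[a=d] T)))) ⋈[f=e] S) → 2
  π[e,w]((γ[a; COUNT(*)→f]((π[y,a](U) ∪ π[y,a]((U ⋈[a=d] T)))) ⋈[f=e] S)) → 2
E2 row counts bottom-up:
  S → 4
  U → 4
  π[y,a](U) → 4
  U → 4
  T → 3
  (U ⋈[a=d] T) → 1
  π[y,a]((U ⋈[a=d] T)) → 1
  (π[y,a](U) ∪ π[y,a]((U ⋈[a=d] T))) → 5
  γ[a; COUNT(*)→f]((π[y,a](U) ∪ π[y,a]((U ⋈[a=d] T)))) → 4
  (S ⋈[e=f] γ[a; COUNT(*)→f]((π[y,a](U) ∪ π[y,a]((U ⋈[a=d] T))))) → 2
  π[a,f,e,w]((S ⋈[e=f] γ[a; COUNT(*)→f]((π[y,a](U) ∪ π[y,a]((U ⋈[a=d] T)))))) → 2
  π[e,w](π[a,f,e,w]((S ⋈[e=f] γ[a; COUNT(*)→f]((π[y,a](U) ∪ π[y,a]((U ⋈[a=d] T))))))) → 2

E1 and E2 produce the same multiset:
e | w
2 | p
2 | r

yes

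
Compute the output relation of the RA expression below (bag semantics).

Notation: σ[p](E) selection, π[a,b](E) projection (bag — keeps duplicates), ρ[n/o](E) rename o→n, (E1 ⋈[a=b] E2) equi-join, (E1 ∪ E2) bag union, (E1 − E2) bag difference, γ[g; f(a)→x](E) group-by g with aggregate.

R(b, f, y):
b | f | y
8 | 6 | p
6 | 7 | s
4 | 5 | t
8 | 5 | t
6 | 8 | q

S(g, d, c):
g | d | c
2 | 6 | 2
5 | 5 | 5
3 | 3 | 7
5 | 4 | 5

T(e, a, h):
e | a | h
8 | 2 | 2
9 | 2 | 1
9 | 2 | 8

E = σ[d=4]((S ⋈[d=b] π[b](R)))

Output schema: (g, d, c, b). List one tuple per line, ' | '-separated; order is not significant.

Stepwise |·|:
  S → 4
  R → 5
  π[b](R) → 5
  (S ⋈[d=b] π[b](R)) → 3
  σ[d=4]((S ⋈[d=b] π[b](R))) → 1

== RESULT ==
g | d | c | b
5 | 4 | 5 | 4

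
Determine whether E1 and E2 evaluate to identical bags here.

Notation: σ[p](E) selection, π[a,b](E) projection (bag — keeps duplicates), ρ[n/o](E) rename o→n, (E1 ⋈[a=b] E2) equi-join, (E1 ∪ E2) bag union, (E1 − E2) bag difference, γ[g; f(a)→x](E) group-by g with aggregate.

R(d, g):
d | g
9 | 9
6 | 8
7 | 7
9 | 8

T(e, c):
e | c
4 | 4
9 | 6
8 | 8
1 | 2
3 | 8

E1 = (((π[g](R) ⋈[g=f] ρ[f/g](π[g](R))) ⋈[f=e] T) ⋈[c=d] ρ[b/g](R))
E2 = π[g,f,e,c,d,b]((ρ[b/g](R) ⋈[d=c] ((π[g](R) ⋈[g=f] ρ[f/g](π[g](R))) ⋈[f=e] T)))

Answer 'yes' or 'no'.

E1 subexpression sizes:
  R → 4
  π[g](R) → 4
  R → 4
  π[g](R) → 4
  ρ[f/g](π[g](R)) → 4
  (π[g](R) ⋈[g=f] ρ[f/g](π[g](R))) → 6
  T → 5
  ((π[g](R) ⋈[g=f] ρ[f/g](π[g](R))) ⋈[f=e] T) → 5
  R → 4
  ρ[b/g](R) → 4
  (((π[g](R) ⋈[g=f] ρ[f/g](π[g](R))) ⋈[f=e] T) ⋈[c=d] ρ[b/g](R)) → 1
E2 subexpression sizes:
  R → 4
  ρ[b/g](R) → 4
  R → 4
  π[g](R) → 4
  R → 4
  π[g](R) → 4
  ρ[f/g](π[g](R)) → 4
  (π[g](R) ⋈[g=f] ρ[f/g](π[g](R))) → 6
  T → 5
  ((π[g](R) ⋈[g=f] ρ[f/g](π[g](R))) ⋈[f=e] T) → 5
  (ρ[b/g](R) ⋈[d=c] ((π[g](R) ⋈[g=f] ρ[f/g](π[g](R))) ⋈[f=e] T)) → 1
  π[g,f,e,c,d,b]((ρ[b/g](R) ⋈[d=c] ((π[g](R) ⋈[g=f] ρ[f/g](π[g](R))) ⋈[f=e] T))) → 1

E1 and E2 produce the same multiset:
g | f | e | c | d | b
9 | 9 | 9 | 6 | 6 | 8

yes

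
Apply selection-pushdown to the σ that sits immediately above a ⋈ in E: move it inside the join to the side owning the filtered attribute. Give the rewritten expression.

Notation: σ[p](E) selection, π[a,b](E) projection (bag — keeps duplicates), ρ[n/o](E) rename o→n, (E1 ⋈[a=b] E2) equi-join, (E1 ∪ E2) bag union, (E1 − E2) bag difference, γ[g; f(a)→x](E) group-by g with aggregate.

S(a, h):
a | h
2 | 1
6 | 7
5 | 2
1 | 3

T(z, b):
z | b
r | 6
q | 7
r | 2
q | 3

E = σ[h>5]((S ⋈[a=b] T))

σ filters on h, owned by the left side.
E' = (σ[h>5](S) ⋈[a=b] T)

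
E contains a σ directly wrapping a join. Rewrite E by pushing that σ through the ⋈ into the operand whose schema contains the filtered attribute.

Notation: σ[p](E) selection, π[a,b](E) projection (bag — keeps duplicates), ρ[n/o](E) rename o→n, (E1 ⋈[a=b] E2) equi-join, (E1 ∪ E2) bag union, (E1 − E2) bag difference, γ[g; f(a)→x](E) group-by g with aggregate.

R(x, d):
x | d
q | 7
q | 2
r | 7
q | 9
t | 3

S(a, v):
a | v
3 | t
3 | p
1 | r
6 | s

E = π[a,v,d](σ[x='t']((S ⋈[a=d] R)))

σ filters on x, owned by the right side.
E' = π[a,v,d]((S ⋈[a=d] σ[x='t'](R)))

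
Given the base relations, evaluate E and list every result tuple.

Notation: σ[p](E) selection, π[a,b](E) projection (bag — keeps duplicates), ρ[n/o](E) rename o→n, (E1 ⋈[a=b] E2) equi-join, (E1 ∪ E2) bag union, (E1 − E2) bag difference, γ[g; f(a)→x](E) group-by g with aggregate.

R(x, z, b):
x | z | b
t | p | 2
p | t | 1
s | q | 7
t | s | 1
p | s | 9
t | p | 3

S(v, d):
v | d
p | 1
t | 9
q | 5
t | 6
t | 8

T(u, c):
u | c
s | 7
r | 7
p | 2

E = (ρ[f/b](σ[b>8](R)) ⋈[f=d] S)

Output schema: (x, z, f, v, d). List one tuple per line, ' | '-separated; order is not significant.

Stepwise |·|:
  R → 6
  σ[b>8](R) → 1
  ρ[f/b](σ[b>8](R)) → 1
  S → 5
  (ρ[f/b](σ[b>8](R)) ⋈[f=d] S) → 1

== RESULT ==
x | z | f | v | d
p | s | 9 | t | 9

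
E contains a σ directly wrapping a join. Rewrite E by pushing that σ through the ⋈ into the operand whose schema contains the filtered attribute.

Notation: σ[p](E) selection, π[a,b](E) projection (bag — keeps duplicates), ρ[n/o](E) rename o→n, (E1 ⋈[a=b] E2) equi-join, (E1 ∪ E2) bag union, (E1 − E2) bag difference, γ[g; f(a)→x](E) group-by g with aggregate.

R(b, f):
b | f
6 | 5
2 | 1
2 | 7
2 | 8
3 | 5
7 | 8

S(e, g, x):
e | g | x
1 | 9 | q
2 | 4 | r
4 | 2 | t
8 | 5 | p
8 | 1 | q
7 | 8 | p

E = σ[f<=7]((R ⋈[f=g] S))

σ filters on f, owned by the left side.
E' = (σ[f<=7](R) ⋈[f=g] S)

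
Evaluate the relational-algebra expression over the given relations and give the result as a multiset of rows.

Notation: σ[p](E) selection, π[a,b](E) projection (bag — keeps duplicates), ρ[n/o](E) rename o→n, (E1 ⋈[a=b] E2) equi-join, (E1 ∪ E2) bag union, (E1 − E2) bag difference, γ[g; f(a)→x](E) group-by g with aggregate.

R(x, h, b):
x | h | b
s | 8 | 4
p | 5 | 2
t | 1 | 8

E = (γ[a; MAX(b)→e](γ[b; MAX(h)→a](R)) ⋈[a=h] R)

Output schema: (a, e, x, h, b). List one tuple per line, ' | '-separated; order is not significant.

Row counts bottom-up:
  R → 3
  γ[b; MAX(h)→a](R) → 3
  γ[a; MAX(b)→e](γ[b; MAX(h)→a](R)) → 3
  R → 3
  (γ[a; MAX(b)→e](γ[b; MAX(h)→a](R)) ⋈[a=h] R) → 3

== RESULT ==
a | e | x | h | b
1 | 8 | t | 1 | 8
5 | 2 | p | 5 | 2
8 | 4 | s | 8 | 4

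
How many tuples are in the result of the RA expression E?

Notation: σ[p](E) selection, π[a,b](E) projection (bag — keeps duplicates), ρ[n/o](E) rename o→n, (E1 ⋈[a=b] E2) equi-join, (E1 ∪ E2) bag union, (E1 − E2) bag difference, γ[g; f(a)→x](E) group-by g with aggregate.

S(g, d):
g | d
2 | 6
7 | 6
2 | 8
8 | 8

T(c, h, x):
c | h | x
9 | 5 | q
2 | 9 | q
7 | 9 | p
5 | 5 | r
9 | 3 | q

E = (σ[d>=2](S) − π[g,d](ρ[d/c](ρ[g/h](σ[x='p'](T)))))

Row counts bottom-up:
  S → 4
  σ[d>=2](S) → 4
  T → 5
  σ[x='p'](T) → 1
  ρ[g/h](σ[x='p'](T)) → 1
  ρ[d/c](ρ[g/h](σ[x='p'](T))) → 1
  π[g,d](ρ[d/c](ρ[g/h](σ[x='p'](T)))) → 1
  (σ[d>=2](S) − π[g,d](ρ[d/c](ρ[g/h](σ[x='p'](T))))) → 4

|E| = 4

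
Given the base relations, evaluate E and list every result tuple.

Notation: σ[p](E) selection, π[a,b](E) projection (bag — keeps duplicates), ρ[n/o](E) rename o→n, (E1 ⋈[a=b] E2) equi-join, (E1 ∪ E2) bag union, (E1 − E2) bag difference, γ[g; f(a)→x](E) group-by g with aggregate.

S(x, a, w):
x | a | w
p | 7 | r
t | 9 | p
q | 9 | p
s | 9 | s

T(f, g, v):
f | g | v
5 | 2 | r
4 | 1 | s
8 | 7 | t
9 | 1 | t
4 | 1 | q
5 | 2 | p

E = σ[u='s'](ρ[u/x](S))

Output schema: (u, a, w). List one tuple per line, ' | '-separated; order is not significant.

Stepwise |·|:
  S → 4
  ρ[u/x](S) → 4
  σ[u='s'](ρ[u/x](S)) → 1

== RESULT ==
u | a | w
s | 9 | s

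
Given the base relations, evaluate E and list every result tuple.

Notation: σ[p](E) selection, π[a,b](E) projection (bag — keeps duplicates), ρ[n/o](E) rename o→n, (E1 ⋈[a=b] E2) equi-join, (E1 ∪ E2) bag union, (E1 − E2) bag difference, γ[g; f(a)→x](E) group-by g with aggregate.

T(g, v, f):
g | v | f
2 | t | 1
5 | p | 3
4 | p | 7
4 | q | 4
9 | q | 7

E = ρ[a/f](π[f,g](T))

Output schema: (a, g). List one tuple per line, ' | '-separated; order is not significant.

Row counts bottom-up:
  T → 5
  π[f,g](T) → 5
  ρ[a/f](π[f,g](T)) → 5

== RESULT ==
a | g
1 | 2
3 | 5
4 | 4
7 | 4
7 | 9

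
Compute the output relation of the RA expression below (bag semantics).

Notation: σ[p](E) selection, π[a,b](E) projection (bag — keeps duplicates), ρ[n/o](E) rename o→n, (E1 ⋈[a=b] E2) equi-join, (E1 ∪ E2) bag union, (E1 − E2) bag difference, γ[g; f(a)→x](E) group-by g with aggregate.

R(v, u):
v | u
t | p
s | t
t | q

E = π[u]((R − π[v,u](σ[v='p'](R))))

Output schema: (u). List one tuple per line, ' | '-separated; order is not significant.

Per-node cardinality:
  R → 3
  R → 3
  σ[v='p'](R) → 0
  π[v,u](σ[v='p'](R)) → 0
  (R − π[v,u](σ[v='p'](R))) → 3
  π[u]((R − π[v,u](σ[v='p'](R)))) → 3

== RESULT ==
u
p
q
t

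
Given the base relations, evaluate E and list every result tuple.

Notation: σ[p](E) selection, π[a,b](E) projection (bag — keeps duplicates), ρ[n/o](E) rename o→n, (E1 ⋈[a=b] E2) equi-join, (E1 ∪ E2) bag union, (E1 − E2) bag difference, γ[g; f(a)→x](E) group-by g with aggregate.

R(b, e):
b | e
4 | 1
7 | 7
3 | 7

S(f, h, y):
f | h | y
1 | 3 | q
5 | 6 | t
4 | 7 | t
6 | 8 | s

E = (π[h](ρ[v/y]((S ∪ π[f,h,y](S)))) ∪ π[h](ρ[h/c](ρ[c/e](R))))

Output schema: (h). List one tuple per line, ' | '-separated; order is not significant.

Subexpression sizes:
  S → 4
  S → 4
  π[f,h,y](S) → 4
  (S ∪ π[f,h,y](S)) → 8
  ρ[v/y]((S ∪ π[f,h,y](S))) → 8
  π[h](ρ[v/y]((S ∪ π[f,h,y](S)))) → 8
  R → 3
  ρ[c/e](R) → 3
  ρ[h/c](ρ[c/e](R)) → 3
  π[h](ρ[h/c](ρ[c/e](R))) → 3
  (π[h](ρ[v/y]((S ∪ π[f,h,y](S)))) ∪ π[h](ρ[h/c](ρ[c/e](R)))) → 11

== RESULT ==
h
1
3
3
6
6
7
7
7
7
8
8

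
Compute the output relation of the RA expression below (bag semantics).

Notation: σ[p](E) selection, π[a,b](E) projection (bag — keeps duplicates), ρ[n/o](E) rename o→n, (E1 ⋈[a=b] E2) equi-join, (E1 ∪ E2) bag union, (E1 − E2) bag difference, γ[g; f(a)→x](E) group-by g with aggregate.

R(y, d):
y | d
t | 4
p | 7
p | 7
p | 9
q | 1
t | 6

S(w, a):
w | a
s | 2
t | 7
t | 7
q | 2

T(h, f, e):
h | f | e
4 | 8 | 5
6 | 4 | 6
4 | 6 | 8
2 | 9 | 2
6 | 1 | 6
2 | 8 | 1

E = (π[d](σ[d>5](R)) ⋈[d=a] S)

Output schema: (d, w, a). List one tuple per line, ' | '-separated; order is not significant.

Stepwise |·|:
  R → 6
  σ[d>5](R) → 4
  π[d](σ[d>5](R)) → 4
  S → 4
  (π[d](σ[d>5](R)) ⋈[d=a] S) → 4

== RESULT ==
d | w | a
7 | t | 7
7 | t | 7
7 | t | 7
7 | t | 7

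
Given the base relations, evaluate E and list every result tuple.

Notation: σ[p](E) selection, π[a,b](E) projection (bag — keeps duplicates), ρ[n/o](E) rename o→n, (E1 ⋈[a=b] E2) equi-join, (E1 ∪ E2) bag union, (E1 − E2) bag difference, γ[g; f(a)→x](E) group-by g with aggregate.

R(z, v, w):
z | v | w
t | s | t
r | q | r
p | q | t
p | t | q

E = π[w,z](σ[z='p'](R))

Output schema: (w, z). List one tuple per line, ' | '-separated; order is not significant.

Per-node cardinality:
  R → 4
  σ[z='p'](R) → 2
  π[w,z](σ[z='p'](R)) → 2

== RESULT ==
w | z
q | p
t | p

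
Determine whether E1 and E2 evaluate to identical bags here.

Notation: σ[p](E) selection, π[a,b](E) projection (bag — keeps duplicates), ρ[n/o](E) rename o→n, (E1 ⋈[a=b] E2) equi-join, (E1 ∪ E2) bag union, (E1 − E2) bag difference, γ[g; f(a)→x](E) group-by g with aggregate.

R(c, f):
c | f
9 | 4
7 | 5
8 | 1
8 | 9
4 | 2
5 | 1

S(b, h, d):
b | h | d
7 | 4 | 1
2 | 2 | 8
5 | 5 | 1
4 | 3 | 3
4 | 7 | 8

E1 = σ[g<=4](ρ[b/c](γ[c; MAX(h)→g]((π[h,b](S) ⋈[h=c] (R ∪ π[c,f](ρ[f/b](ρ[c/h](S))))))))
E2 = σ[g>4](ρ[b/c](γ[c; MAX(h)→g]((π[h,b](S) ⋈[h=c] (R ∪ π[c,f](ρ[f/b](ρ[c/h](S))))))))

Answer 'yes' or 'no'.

E1 per-node cardinality:
  S → 5
  π[h,b](S) → 5
  R → 6
  S → 5
  ρ[c/h](S) → 5
  ρ[f/b](ρ[c/h](S)) → 5
  π[c,f](ρ[f/b](ρ[c/h](S))) → 5
  (R ∪ π[c,f](ρ[f/b](ρ[c/h](S)))) → 11
  (π[h,b](S) ⋈[h=c] (R ∪ π[c,f](ρ[f/b](ρ[c/h](S))))) → 8
  γ[c; MAX(h)→g]((π[h,b](S) ⋈[h=c] (R ∪ π[c,f](ρ[f/b](ρ[c/h](S)))))) → 5
  ρ[b/c](γ[c; MAX(h)→g]((π[h,b](S) ⋈[h=c] (R ∪ π[c,f](ρ[f/b](ρ[c/h](S))))))) → 5
  σ[g<=4](ρ[b/c](γ[c; MAX(h)→g]((π[h,b](S) ⋈[h=c] (R ∪ π[c,f](ρ[f/b](ρ[c/h](S)))))))) → 3
E2 per-node cardinality:
  S → 5
  π[h,b](S) → 5
  R → 6
  S → 5
  ρ[c/h](S) → 5
  ρ[f/b](ρ[c/h](S)) → 5
  π[c,f](ρ[f/b](ρ[c/h](S))) → 5
  (R ∪ π[c,f](ρ[f/b](ρ[c/h](S)))) → 11
  (π[h,b](S) ⋈[h=c] (R ∪ π[c,f](ρ[f/b](ρ[c/h](S))))) → 8
  γ[c; MAX(h)→g]((π[h,b](S) ⋈[h=c] (R ∪ π[c,f](ρ[f/b](ρ[c/h](S)))))) → 5
  ρ[b/c](γ[c; MAX(h)→g]((π[h,b](S) ⋈[h=c] (R ∪ π[c,f](ρ[f/b](ρ[c/h](S))))))) → 5
  σ[g>4](ρ[b/c](γ[c; MAX(h)→g]((π[h,b](S) ⋈[h=c] (R ∪ π[c,f](ρ[f/b](ρ[c/h](S)))))))) → 2

E1 result:
b | g
2 | 2
3 | 3
4 | 4
E2 result:
b | g
5 | 5
7 | 7
Witness: (4, 4) appears 1× in E1 but 0× in E2.

no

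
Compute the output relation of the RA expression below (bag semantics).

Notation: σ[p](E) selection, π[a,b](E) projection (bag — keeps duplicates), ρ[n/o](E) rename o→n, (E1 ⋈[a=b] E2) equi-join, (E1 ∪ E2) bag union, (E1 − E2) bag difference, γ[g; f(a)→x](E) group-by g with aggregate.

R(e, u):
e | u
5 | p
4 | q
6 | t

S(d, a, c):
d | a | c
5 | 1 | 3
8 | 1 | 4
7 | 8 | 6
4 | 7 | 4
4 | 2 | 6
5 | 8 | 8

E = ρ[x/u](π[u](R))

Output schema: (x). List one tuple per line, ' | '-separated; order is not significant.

Per-node cardinality:
  R → 3
  π[u](R) → 3
  ρ[x/u](π[u](R)) → 3

== RESULT ==
x
p
q
t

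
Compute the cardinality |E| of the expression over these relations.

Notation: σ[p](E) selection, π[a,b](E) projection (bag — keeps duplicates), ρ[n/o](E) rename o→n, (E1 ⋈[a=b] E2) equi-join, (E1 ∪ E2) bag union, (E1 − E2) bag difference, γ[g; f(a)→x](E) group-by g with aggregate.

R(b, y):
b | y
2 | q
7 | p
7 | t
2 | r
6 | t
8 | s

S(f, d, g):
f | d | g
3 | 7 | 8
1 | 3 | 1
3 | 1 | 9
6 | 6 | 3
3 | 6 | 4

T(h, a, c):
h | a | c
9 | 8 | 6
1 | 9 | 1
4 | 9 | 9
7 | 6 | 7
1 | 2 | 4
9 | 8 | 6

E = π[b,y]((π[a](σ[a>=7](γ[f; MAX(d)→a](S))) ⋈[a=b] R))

Per-node cardinality:
  S → 5
  γ[f; MAX(d)→a](S) → 3
  σ[a>=7](γ[f; MAX(d)→a](S)) → 1
  π[a](σ[a>=7](γ[f; MAX(d)→a](S))) → 1
  R → 6
  (π[a](σ[a>=7](γ[f; MAX(d)→a](S))) ⋈[a=b] R) → 2
  π[b,y]((π[a](σ[a>=7](γ[f; MAX(d)→a](S))) ⋈[a=b] R)) → 2

|E| = 2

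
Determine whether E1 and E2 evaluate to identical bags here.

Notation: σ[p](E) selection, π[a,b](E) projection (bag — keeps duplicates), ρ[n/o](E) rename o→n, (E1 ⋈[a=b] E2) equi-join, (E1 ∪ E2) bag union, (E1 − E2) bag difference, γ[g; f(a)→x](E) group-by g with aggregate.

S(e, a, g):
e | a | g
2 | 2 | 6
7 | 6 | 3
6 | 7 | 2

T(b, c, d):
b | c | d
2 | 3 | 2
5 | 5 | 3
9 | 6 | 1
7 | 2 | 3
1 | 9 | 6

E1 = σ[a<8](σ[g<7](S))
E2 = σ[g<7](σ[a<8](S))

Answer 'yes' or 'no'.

E1 per-node cardinality:
  S → 3
  σ[g<7](S) → 3
  σ[a<8](σ[g<7](S)) → 3
E2 per-node cardinality:
  S → 3
  σ[a<8](S) → 3
  σ[g<7](σ[a<8](S)) → 3

E1 and E2 produce the same multiset:
e | a | g
2 | 2 | 6
6 | 7 | 2
7 | 6 | 3

yes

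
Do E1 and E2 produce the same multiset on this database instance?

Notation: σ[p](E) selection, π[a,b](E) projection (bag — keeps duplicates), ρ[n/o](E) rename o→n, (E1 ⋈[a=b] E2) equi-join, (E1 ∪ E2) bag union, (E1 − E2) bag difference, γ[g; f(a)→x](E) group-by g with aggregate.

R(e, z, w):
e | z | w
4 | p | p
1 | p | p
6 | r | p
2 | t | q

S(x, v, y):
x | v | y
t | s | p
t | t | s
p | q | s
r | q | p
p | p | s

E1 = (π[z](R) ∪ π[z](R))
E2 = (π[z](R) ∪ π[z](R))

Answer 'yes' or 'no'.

E1 stepwise |·|:
  R → 4
  π[z](R) → 4
  R → 4
  π[z](R) → 4
  (π[z](R) ∪ π[z](R)) → 8
E2 stepwise |·|:
  R → 4
  π[z](R) → 4
  R → 4
  π[z](R) → 4
  (π[z](R) ∪ π[z](R)) → 8

E1 and E2 produce the same multiset:
z
p
p
p
p
r
r
t
t

yes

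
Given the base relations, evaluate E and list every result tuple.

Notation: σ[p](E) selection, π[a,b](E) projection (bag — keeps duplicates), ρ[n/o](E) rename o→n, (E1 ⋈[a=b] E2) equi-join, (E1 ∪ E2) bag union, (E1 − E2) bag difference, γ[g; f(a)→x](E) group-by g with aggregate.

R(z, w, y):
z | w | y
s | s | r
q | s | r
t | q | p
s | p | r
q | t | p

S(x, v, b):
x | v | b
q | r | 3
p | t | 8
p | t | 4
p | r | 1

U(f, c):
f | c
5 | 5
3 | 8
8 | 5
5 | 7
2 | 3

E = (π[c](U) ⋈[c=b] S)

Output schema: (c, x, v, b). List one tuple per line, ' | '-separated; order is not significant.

Subexpression sizes:
  U → 5
  π[c](U) → 5
  S → 4
  (π[c](U) ⋈[c=b] S) → 2

== RESULT ==
c | x | v | b
3 | q | r | 3
8 | p | t | 8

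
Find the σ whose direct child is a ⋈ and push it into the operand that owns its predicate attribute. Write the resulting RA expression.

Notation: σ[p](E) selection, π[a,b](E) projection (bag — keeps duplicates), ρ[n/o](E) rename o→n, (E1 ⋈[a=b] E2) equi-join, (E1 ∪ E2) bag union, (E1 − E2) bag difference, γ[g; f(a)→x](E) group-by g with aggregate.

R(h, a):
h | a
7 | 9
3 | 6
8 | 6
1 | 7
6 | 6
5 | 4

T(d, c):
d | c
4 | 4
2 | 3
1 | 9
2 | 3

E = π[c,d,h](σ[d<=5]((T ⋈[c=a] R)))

σ filters on d, owned by the left side.
E' = π[c,d,h]((σ[d<=5](T) ⋈[c=a] R))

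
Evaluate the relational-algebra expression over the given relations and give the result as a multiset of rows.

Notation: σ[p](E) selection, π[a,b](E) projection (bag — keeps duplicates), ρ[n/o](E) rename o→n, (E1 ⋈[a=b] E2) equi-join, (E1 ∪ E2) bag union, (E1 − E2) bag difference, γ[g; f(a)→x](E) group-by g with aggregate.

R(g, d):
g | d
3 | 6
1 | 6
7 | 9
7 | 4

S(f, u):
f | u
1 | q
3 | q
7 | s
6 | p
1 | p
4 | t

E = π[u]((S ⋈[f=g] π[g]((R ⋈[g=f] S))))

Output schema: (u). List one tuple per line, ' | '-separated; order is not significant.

Per-node cardinality:
  S → 6
  R → 4
  S → 6
  (R ⋈[g=f] S) → 5
  π[g]((R ⋈[g=f] S)) → 5
  (S ⋈[f=g] π[g]((R ⋈[g=f] S))) → 7
  π[u]((S ⋈[f=g] π[g]((R ⋈[g=f] S)))) → 7

== RESULT ==
u
p
p
q
q
q
s
s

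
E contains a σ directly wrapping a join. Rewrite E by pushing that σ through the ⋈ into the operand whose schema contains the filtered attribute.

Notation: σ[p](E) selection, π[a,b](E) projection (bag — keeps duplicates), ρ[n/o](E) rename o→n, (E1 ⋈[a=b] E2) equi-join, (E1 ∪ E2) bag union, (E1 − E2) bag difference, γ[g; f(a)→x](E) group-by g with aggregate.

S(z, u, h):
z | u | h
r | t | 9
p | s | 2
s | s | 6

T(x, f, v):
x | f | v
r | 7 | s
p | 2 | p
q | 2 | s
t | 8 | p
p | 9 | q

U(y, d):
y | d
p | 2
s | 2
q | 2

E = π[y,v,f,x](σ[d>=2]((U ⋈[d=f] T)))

σ filters on d, owned by the left side.
E' = π[y,v,f,x]((σ[d>=2](U) ⋈[d=f] T))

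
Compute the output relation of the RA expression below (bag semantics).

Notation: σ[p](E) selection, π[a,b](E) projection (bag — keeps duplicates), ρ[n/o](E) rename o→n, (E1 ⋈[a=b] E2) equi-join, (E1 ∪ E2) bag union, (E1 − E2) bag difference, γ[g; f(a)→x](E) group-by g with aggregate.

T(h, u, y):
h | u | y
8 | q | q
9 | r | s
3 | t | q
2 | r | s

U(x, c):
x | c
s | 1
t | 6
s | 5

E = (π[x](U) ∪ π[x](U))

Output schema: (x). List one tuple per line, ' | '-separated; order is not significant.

Per-node cardinality:
  U → 3
  π[x](U) → 3
  U → 3
  π[x](U) → 3
  (π[x](U) ∪ π[x](U)) → 6

== RESULT ==
x
s
s
s
s
t
t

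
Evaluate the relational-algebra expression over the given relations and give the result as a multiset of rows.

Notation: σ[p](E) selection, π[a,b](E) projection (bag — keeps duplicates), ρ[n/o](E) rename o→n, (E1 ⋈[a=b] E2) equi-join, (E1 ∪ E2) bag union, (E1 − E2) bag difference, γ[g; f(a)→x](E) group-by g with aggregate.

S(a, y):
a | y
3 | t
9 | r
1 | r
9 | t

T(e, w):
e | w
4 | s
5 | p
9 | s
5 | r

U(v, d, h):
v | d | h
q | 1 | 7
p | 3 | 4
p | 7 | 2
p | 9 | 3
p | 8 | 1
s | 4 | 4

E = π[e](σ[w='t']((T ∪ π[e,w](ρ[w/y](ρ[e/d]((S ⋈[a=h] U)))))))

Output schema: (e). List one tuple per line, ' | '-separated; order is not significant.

Stepwise |·|:
  T → 4
  S → 4
  U → 6
  (S ⋈[a=h] U) → 2
  ρ[e/d]((S ⋈[a=h] U)) → 2
  ρ[w/y](ρ[e/d]((S ⋈[a=h] U))) → 2
  π[e,w](ρ[w/y](ρ[e/d]((S ⋈[a=h] U)))) → 2
  (T ∪ π[e,w](ρ[w/y](ρ[e/d]((S ⋈[a=h] U))))) → 6
  σ[w='t']((T ∪ π[e,w](ρ[w/y](ρ[e/d]((S ⋈[a=h] U)))))) → 1
  π[e](σ[w='t']((T ∪ π[e,w](ρ[w/y](ρ[e/d]((S ⋈[a=h] U))))))) → 1

== RESULT ==
e
9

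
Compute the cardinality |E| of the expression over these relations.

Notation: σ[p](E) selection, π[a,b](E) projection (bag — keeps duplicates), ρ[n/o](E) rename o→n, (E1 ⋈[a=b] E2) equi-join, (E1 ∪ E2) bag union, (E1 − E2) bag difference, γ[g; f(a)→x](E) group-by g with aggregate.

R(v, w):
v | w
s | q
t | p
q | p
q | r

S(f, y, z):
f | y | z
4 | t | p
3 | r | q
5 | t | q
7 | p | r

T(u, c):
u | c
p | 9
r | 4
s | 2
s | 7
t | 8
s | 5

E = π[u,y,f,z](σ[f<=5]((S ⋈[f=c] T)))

Row counts bottom-up:
  S → 4
  T → 6
  (S ⋈[f=c] T) → 3
  σ[f<=5]((S ⋈[f=c] T)) → 2
  π[u,y,f,z](σ[f<=5]((S ⋈[f=c] T))) → 2

|E| = 2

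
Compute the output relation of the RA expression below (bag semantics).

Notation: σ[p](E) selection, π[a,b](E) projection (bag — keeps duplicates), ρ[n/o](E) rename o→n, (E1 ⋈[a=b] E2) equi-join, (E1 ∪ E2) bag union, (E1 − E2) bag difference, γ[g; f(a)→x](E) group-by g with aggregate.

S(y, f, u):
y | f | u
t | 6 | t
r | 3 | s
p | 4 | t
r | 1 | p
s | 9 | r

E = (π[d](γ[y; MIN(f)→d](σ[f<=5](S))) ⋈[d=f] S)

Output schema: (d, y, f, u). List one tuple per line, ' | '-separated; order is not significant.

Per-node cardinality:
  S → 5
  σ[f<=5](S) → 3
  γ[y; MIN(f)→d](σ[f<=5](S)) → 2
  π[d](γ[y; MIN(f)→d](σ[f<=5](S))) → 2
  S → 5
  (π[d](γ[y; MIN(f)→d](σ[f<=5](S))) ⋈[d=f] S) → 2

== RESULT ==
d | y | f | u
1 | r | 1 | p
4 | p | 4 | t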